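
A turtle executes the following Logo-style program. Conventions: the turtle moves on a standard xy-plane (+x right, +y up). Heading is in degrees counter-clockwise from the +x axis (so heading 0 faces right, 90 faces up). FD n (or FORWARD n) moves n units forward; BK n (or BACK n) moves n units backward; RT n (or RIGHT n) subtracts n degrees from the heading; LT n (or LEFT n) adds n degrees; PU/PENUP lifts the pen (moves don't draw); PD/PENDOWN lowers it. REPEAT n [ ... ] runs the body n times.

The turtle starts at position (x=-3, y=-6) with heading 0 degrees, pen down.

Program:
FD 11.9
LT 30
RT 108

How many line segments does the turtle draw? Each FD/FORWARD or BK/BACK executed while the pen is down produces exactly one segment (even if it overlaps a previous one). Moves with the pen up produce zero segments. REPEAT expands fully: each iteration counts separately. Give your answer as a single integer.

Executing turtle program step by step:
Start: pos=(-3,-6), heading=0, pen down
FD 11.9: (-3,-6) -> (8.9,-6) [heading=0, draw]
LT 30: heading 0 -> 30
RT 108: heading 30 -> 282
Final: pos=(8.9,-6), heading=282, 1 segment(s) drawn
Segments drawn: 1

Answer: 1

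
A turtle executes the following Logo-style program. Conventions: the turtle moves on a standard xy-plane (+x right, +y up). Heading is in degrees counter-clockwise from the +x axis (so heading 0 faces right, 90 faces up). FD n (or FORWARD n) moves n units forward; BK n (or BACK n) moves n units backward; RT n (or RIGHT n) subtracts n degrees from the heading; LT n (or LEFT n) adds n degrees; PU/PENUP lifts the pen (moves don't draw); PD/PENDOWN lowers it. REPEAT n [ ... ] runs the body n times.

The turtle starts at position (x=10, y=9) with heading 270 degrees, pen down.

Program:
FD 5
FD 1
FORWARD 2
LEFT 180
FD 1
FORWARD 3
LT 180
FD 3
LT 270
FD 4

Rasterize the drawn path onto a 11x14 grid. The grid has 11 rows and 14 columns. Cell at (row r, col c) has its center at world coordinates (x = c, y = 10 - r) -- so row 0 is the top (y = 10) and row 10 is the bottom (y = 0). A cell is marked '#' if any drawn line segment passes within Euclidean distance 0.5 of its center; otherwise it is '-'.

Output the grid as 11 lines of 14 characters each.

Segment 0: (10,9) -> (10,4)
Segment 1: (10,4) -> (10,3)
Segment 2: (10,3) -> (10,1)
Segment 3: (10,1) -> (10,2)
Segment 4: (10,2) -> (10,5)
Segment 5: (10,5) -> (10,2)
Segment 6: (10,2) -> (6,2)

Answer: --------------
----------#---
----------#---
----------#---
----------#---
----------#---
----------#---
----------#---
------#####---
----------#---
--------------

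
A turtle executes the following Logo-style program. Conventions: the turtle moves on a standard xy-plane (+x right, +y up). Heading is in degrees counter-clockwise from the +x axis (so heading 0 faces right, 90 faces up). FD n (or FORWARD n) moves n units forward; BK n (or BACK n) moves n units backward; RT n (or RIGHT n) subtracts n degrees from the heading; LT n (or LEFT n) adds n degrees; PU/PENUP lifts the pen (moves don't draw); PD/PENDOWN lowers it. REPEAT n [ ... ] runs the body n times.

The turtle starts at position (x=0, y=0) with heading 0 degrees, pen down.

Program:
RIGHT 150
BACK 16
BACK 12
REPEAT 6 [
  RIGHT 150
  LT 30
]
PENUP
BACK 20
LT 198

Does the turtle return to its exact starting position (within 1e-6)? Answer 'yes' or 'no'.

Answer: no

Derivation:
Executing turtle program step by step:
Start: pos=(0,0), heading=0, pen down
RT 150: heading 0 -> 210
BK 16: (0,0) -> (13.856,8) [heading=210, draw]
BK 12: (13.856,8) -> (24.249,14) [heading=210, draw]
REPEAT 6 [
  -- iteration 1/6 --
  RT 150: heading 210 -> 60
  LT 30: heading 60 -> 90
  -- iteration 2/6 --
  RT 150: heading 90 -> 300
  LT 30: heading 300 -> 330
  -- iteration 3/6 --
  RT 150: heading 330 -> 180
  LT 30: heading 180 -> 210
  -- iteration 4/6 --
  RT 150: heading 210 -> 60
  LT 30: heading 60 -> 90
  -- iteration 5/6 --
  RT 150: heading 90 -> 300
  LT 30: heading 300 -> 330
  -- iteration 6/6 --
  RT 150: heading 330 -> 180
  LT 30: heading 180 -> 210
]
PU: pen up
BK 20: (24.249,14) -> (41.569,24) [heading=210, move]
LT 198: heading 210 -> 48
Final: pos=(41.569,24), heading=48, 2 segment(s) drawn

Start position: (0, 0)
Final position: (41.569, 24)
Distance = 48; >= 1e-6 -> NOT closed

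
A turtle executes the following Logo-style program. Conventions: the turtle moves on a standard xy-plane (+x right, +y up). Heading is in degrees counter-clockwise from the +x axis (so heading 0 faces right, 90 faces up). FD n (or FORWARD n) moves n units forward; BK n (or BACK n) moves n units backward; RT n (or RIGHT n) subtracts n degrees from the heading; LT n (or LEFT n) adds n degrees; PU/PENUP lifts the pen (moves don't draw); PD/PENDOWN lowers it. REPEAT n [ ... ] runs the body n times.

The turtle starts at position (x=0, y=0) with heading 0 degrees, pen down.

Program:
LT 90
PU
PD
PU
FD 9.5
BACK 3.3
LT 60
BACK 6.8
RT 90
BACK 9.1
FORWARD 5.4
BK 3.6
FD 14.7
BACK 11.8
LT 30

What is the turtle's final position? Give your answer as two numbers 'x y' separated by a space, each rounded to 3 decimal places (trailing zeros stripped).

Answer: 3.689 -1.011

Derivation:
Executing turtle program step by step:
Start: pos=(0,0), heading=0, pen down
LT 90: heading 0 -> 90
PU: pen up
PD: pen down
PU: pen up
FD 9.5: (0,0) -> (0,9.5) [heading=90, move]
BK 3.3: (0,9.5) -> (0,6.2) [heading=90, move]
LT 60: heading 90 -> 150
BK 6.8: (0,6.2) -> (5.889,2.8) [heading=150, move]
RT 90: heading 150 -> 60
BK 9.1: (5.889,2.8) -> (1.339,-5.081) [heading=60, move]
FD 5.4: (1.339,-5.081) -> (4.039,-0.404) [heading=60, move]
BK 3.6: (4.039,-0.404) -> (2.239,-3.522) [heading=60, move]
FD 14.7: (2.239,-3.522) -> (9.589,9.209) [heading=60, move]
BK 11.8: (9.589,9.209) -> (3.689,-1.011) [heading=60, move]
LT 30: heading 60 -> 90
Final: pos=(3.689,-1.011), heading=90, 0 segment(s) drawn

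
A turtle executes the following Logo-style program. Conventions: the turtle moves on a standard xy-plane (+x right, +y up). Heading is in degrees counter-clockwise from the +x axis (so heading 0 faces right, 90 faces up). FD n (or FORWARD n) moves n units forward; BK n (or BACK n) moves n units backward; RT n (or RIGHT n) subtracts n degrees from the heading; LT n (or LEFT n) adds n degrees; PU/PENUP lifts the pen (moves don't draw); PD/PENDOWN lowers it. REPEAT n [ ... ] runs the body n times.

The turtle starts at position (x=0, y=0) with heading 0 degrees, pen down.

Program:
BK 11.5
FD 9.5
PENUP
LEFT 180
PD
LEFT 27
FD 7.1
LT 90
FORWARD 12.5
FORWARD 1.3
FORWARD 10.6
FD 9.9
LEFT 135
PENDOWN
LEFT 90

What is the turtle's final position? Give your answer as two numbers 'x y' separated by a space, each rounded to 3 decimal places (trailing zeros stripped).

Executing turtle program step by step:
Start: pos=(0,0), heading=0, pen down
BK 11.5: (0,0) -> (-11.5,0) [heading=0, draw]
FD 9.5: (-11.5,0) -> (-2,0) [heading=0, draw]
PU: pen up
LT 180: heading 0 -> 180
PD: pen down
LT 27: heading 180 -> 207
FD 7.1: (-2,0) -> (-8.326,-3.223) [heading=207, draw]
LT 90: heading 207 -> 297
FD 12.5: (-8.326,-3.223) -> (-2.651,-14.361) [heading=297, draw]
FD 1.3: (-2.651,-14.361) -> (-2.061,-15.519) [heading=297, draw]
FD 10.6: (-2.061,-15.519) -> (2.751,-24.964) [heading=297, draw]
FD 9.9: (2.751,-24.964) -> (7.246,-33.785) [heading=297, draw]
LT 135: heading 297 -> 72
PD: pen down
LT 90: heading 72 -> 162
Final: pos=(7.246,-33.785), heading=162, 7 segment(s) drawn

Answer: 7.246 -33.785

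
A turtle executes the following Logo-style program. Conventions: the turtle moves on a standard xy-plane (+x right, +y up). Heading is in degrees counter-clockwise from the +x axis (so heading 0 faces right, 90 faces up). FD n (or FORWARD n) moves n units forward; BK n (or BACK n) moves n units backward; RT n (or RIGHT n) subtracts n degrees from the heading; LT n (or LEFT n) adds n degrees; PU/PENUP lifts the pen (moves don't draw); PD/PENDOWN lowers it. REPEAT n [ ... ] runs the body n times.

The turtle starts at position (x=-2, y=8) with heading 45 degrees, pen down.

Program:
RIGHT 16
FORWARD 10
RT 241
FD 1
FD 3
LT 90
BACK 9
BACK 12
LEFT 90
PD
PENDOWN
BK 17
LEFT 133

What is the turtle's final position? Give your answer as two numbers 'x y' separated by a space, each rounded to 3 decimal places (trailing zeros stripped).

Executing turtle program step by step:
Start: pos=(-2,8), heading=45, pen down
RT 16: heading 45 -> 29
FD 10: (-2,8) -> (6.746,12.848) [heading=29, draw]
RT 241: heading 29 -> 148
FD 1: (6.746,12.848) -> (5.898,13.378) [heading=148, draw]
FD 3: (5.898,13.378) -> (3.354,14.968) [heading=148, draw]
LT 90: heading 148 -> 238
BK 9: (3.354,14.968) -> (8.123,22.6) [heading=238, draw]
BK 12: (8.123,22.6) -> (14.482,32.777) [heading=238, draw]
LT 90: heading 238 -> 328
PD: pen down
PD: pen down
BK 17: (14.482,32.777) -> (0.065,41.785) [heading=328, draw]
LT 133: heading 328 -> 101
Final: pos=(0.065,41.785), heading=101, 6 segment(s) drawn

Answer: 0.065 41.785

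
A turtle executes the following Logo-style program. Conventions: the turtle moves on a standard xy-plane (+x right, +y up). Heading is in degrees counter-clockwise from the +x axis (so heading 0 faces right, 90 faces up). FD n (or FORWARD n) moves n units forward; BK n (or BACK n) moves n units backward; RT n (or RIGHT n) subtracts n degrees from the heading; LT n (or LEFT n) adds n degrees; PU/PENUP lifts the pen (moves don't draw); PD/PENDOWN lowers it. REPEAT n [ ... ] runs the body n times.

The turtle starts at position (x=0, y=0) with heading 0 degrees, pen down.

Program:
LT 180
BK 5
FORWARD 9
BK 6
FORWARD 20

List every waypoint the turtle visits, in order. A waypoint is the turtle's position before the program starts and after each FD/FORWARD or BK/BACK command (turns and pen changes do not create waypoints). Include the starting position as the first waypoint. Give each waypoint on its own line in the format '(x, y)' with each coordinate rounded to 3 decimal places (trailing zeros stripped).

Answer: (0, 0)
(5, 0)
(-4, 0)
(2, 0)
(-18, 0)

Derivation:
Executing turtle program step by step:
Start: pos=(0,0), heading=0, pen down
LT 180: heading 0 -> 180
BK 5: (0,0) -> (5,0) [heading=180, draw]
FD 9: (5,0) -> (-4,0) [heading=180, draw]
BK 6: (-4,0) -> (2,0) [heading=180, draw]
FD 20: (2,0) -> (-18,0) [heading=180, draw]
Final: pos=(-18,0), heading=180, 4 segment(s) drawn
Waypoints (5 total):
(0, 0)
(5, 0)
(-4, 0)
(2, 0)
(-18, 0)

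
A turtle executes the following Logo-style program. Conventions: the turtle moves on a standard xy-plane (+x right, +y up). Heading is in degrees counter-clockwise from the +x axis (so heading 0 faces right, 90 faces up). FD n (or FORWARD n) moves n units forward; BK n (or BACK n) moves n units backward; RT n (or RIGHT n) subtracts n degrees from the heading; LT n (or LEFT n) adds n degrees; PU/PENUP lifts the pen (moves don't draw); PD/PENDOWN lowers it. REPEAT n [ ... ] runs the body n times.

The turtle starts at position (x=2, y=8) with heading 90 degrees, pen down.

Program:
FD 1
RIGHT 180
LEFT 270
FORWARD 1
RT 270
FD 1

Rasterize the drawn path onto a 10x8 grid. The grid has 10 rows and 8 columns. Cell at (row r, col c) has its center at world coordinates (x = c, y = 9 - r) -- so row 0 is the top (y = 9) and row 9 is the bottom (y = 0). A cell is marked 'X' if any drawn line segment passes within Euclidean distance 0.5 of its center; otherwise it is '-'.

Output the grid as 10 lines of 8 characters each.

Answer: -XX-----
-XX-----
--------
--------
--------
--------
--------
--------
--------
--------

Derivation:
Segment 0: (2,8) -> (2,9)
Segment 1: (2,9) -> (1,9)
Segment 2: (1,9) -> (1,8)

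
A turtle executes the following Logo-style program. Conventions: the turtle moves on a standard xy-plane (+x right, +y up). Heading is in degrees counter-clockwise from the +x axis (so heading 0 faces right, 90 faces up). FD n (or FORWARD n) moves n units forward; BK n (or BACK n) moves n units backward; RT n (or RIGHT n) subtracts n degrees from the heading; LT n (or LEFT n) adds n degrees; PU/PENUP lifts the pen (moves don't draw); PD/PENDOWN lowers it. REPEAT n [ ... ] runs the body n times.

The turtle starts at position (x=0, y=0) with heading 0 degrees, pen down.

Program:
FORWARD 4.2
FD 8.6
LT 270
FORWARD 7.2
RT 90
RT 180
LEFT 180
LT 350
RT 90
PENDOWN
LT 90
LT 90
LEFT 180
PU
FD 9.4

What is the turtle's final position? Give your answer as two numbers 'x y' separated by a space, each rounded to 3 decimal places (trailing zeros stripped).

Executing turtle program step by step:
Start: pos=(0,0), heading=0, pen down
FD 4.2: (0,0) -> (4.2,0) [heading=0, draw]
FD 8.6: (4.2,0) -> (12.8,0) [heading=0, draw]
LT 270: heading 0 -> 270
FD 7.2: (12.8,0) -> (12.8,-7.2) [heading=270, draw]
RT 90: heading 270 -> 180
RT 180: heading 180 -> 0
LT 180: heading 0 -> 180
LT 350: heading 180 -> 170
RT 90: heading 170 -> 80
PD: pen down
LT 90: heading 80 -> 170
LT 90: heading 170 -> 260
LT 180: heading 260 -> 80
PU: pen up
FD 9.4: (12.8,-7.2) -> (14.432,2.057) [heading=80, move]
Final: pos=(14.432,2.057), heading=80, 3 segment(s) drawn

Answer: 14.432 2.057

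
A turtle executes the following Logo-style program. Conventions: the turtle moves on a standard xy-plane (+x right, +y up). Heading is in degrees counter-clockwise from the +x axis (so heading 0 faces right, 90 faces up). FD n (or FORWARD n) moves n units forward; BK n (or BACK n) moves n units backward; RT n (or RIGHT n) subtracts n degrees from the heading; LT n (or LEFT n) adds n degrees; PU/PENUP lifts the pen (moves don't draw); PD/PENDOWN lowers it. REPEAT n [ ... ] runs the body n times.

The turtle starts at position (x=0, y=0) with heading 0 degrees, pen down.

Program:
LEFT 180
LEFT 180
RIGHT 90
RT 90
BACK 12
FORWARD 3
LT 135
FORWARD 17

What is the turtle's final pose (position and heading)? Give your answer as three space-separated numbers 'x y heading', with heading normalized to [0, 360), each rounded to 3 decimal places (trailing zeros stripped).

Executing turtle program step by step:
Start: pos=(0,0), heading=0, pen down
LT 180: heading 0 -> 180
LT 180: heading 180 -> 0
RT 90: heading 0 -> 270
RT 90: heading 270 -> 180
BK 12: (0,0) -> (12,0) [heading=180, draw]
FD 3: (12,0) -> (9,0) [heading=180, draw]
LT 135: heading 180 -> 315
FD 17: (9,0) -> (21.021,-12.021) [heading=315, draw]
Final: pos=(21.021,-12.021), heading=315, 3 segment(s) drawn

Answer: 21.021 -12.021 315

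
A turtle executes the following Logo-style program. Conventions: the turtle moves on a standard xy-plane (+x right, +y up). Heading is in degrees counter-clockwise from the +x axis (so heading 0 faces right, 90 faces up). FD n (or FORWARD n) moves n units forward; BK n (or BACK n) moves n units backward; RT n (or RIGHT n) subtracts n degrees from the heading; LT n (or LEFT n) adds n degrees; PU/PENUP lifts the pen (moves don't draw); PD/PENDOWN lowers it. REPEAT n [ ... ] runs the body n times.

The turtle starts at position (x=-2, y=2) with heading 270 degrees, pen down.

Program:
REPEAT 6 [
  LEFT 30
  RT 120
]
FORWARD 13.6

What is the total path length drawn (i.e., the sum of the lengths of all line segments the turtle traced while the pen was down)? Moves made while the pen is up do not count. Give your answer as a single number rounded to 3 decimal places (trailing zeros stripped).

Executing turtle program step by step:
Start: pos=(-2,2), heading=270, pen down
REPEAT 6 [
  -- iteration 1/6 --
  LT 30: heading 270 -> 300
  RT 120: heading 300 -> 180
  -- iteration 2/6 --
  LT 30: heading 180 -> 210
  RT 120: heading 210 -> 90
  -- iteration 3/6 --
  LT 30: heading 90 -> 120
  RT 120: heading 120 -> 0
  -- iteration 4/6 --
  LT 30: heading 0 -> 30
  RT 120: heading 30 -> 270
  -- iteration 5/6 --
  LT 30: heading 270 -> 300
  RT 120: heading 300 -> 180
  -- iteration 6/6 --
  LT 30: heading 180 -> 210
  RT 120: heading 210 -> 90
]
FD 13.6: (-2,2) -> (-2,15.6) [heading=90, draw]
Final: pos=(-2,15.6), heading=90, 1 segment(s) drawn

Segment lengths:
  seg 1: (-2,2) -> (-2,15.6), length = 13.6
Total = 13.6

Answer: 13.6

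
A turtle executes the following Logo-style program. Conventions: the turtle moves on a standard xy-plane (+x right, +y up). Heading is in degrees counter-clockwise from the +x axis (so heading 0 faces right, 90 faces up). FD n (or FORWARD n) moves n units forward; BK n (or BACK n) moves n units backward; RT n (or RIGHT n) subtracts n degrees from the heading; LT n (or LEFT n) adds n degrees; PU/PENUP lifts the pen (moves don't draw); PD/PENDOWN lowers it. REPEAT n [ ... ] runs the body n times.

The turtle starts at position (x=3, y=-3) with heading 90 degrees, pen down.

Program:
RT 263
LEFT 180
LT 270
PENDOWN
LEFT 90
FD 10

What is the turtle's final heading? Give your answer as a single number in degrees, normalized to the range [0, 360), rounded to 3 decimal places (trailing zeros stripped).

Executing turtle program step by step:
Start: pos=(3,-3), heading=90, pen down
RT 263: heading 90 -> 187
LT 180: heading 187 -> 7
LT 270: heading 7 -> 277
PD: pen down
LT 90: heading 277 -> 7
FD 10: (3,-3) -> (12.925,-1.781) [heading=7, draw]
Final: pos=(12.925,-1.781), heading=7, 1 segment(s) drawn

Answer: 7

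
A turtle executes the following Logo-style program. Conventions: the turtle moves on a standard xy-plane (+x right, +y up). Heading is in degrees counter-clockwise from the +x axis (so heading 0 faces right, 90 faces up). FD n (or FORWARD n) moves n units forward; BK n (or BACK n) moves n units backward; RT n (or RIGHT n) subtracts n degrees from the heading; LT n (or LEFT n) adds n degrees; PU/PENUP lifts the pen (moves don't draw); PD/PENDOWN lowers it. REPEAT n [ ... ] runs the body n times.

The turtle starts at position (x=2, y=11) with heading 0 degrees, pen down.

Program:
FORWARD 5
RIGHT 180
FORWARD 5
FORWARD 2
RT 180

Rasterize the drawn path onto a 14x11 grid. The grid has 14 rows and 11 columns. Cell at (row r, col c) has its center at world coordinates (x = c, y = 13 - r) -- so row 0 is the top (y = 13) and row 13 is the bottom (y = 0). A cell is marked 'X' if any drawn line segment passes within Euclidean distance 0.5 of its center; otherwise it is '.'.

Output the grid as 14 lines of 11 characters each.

Answer: ...........
...........
XXXXXXXX...
...........
...........
...........
...........
...........
...........
...........
...........
...........
...........
...........

Derivation:
Segment 0: (2,11) -> (7,11)
Segment 1: (7,11) -> (2,11)
Segment 2: (2,11) -> (0,11)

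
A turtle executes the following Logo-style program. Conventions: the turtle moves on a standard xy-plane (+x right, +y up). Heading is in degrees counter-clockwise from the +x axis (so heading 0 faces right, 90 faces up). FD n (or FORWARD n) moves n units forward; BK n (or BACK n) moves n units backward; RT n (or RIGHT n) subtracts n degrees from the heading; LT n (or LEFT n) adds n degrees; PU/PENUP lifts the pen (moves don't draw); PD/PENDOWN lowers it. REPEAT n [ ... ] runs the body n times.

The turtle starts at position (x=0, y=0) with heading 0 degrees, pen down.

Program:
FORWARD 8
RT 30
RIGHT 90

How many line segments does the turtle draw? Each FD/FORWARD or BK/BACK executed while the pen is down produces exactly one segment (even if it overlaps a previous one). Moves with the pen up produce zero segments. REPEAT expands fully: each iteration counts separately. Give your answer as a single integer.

Answer: 1

Derivation:
Executing turtle program step by step:
Start: pos=(0,0), heading=0, pen down
FD 8: (0,0) -> (8,0) [heading=0, draw]
RT 30: heading 0 -> 330
RT 90: heading 330 -> 240
Final: pos=(8,0), heading=240, 1 segment(s) drawn
Segments drawn: 1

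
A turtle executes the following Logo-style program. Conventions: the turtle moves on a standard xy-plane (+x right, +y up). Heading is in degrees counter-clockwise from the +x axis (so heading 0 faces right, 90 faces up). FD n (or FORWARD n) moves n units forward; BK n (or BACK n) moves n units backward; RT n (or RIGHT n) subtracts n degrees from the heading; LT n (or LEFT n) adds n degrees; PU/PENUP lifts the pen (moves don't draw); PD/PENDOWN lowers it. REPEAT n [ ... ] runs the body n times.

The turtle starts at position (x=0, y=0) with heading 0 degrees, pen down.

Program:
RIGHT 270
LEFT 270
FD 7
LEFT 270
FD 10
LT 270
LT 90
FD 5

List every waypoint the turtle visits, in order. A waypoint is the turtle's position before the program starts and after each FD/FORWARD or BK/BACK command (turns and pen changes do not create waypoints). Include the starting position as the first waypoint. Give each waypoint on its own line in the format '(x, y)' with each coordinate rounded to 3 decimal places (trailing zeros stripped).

Executing turtle program step by step:
Start: pos=(0,0), heading=0, pen down
RT 270: heading 0 -> 90
LT 270: heading 90 -> 0
FD 7: (0,0) -> (7,0) [heading=0, draw]
LT 270: heading 0 -> 270
FD 10: (7,0) -> (7,-10) [heading=270, draw]
LT 270: heading 270 -> 180
LT 90: heading 180 -> 270
FD 5: (7,-10) -> (7,-15) [heading=270, draw]
Final: pos=(7,-15), heading=270, 3 segment(s) drawn
Waypoints (4 total):
(0, 0)
(7, 0)
(7, -10)
(7, -15)

Answer: (0, 0)
(7, 0)
(7, -10)
(7, -15)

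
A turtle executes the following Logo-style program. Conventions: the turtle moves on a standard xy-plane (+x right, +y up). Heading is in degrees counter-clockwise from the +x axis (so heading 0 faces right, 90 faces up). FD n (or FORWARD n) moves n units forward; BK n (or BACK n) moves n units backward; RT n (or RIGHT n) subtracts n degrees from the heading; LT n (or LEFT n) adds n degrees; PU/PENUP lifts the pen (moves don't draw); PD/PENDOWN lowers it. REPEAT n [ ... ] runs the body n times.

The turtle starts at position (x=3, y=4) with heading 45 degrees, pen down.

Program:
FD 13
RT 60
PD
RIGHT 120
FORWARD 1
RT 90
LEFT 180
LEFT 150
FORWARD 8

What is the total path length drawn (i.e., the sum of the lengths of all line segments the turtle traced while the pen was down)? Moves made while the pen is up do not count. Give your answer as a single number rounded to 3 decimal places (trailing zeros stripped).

Executing turtle program step by step:
Start: pos=(3,4), heading=45, pen down
FD 13: (3,4) -> (12.192,13.192) [heading=45, draw]
RT 60: heading 45 -> 345
PD: pen down
RT 120: heading 345 -> 225
FD 1: (12.192,13.192) -> (11.485,12.485) [heading=225, draw]
RT 90: heading 225 -> 135
LT 180: heading 135 -> 315
LT 150: heading 315 -> 105
FD 8: (11.485,12.485) -> (9.415,20.213) [heading=105, draw]
Final: pos=(9.415,20.213), heading=105, 3 segment(s) drawn

Segment lengths:
  seg 1: (3,4) -> (12.192,13.192), length = 13
  seg 2: (12.192,13.192) -> (11.485,12.485), length = 1
  seg 3: (11.485,12.485) -> (9.415,20.213), length = 8
Total = 22

Answer: 22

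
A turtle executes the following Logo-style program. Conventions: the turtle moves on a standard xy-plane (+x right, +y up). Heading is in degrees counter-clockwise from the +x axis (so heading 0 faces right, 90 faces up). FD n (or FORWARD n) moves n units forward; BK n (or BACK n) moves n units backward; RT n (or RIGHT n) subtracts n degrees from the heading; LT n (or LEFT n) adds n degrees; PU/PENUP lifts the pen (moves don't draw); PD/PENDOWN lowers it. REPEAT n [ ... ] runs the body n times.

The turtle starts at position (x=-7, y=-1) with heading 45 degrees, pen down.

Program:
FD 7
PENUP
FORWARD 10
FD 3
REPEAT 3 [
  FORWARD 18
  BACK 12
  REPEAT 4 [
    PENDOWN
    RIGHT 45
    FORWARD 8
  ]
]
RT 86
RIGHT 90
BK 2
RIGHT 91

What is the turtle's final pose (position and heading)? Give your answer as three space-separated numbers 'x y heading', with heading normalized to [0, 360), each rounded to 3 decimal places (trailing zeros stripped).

Executing turtle program step by step:
Start: pos=(-7,-1), heading=45, pen down
FD 7: (-7,-1) -> (-2.05,3.95) [heading=45, draw]
PU: pen up
FD 10: (-2.05,3.95) -> (5.021,11.021) [heading=45, move]
FD 3: (5.021,11.021) -> (7.142,13.142) [heading=45, move]
REPEAT 3 [
  -- iteration 1/3 --
  FD 18: (7.142,13.142) -> (19.87,25.87) [heading=45, move]
  BK 12: (19.87,25.87) -> (11.385,17.385) [heading=45, move]
  REPEAT 4 [
    -- iteration 1/4 --
    PD: pen down
    RT 45: heading 45 -> 0
    FD 8: (11.385,17.385) -> (19.385,17.385) [heading=0, draw]
    -- iteration 2/4 --
    PD: pen down
    RT 45: heading 0 -> 315
    FD 8: (19.385,17.385) -> (25.042,11.728) [heading=315, draw]
    -- iteration 3/4 --
    PD: pen down
    RT 45: heading 315 -> 270
    FD 8: (25.042,11.728) -> (25.042,3.728) [heading=270, draw]
    -- iteration 4/4 --
    PD: pen down
    RT 45: heading 270 -> 225
    FD 8: (25.042,3.728) -> (19.385,-1.929) [heading=225, draw]
  ]
  -- iteration 2/3 --
  FD 18: (19.385,-1.929) -> (6.657,-14.657) [heading=225, draw]
  BK 12: (6.657,-14.657) -> (15.142,-6.172) [heading=225, draw]
  REPEAT 4 [
    -- iteration 1/4 --
    PD: pen down
    RT 45: heading 225 -> 180
    FD 8: (15.142,-6.172) -> (7.142,-6.172) [heading=180, draw]
    -- iteration 2/4 --
    PD: pen down
    RT 45: heading 180 -> 135
    FD 8: (7.142,-6.172) -> (1.485,-0.515) [heading=135, draw]
    -- iteration 3/4 --
    PD: pen down
    RT 45: heading 135 -> 90
    FD 8: (1.485,-0.515) -> (1.485,7.485) [heading=90, draw]
    -- iteration 4/4 --
    PD: pen down
    RT 45: heading 90 -> 45
    FD 8: (1.485,7.485) -> (7.142,13.142) [heading=45, draw]
  ]
  -- iteration 3/3 --
  FD 18: (7.142,13.142) -> (19.87,25.87) [heading=45, draw]
  BK 12: (19.87,25.87) -> (11.385,17.385) [heading=45, draw]
  REPEAT 4 [
    -- iteration 1/4 --
    PD: pen down
    RT 45: heading 45 -> 0
    FD 8: (11.385,17.385) -> (19.385,17.385) [heading=0, draw]
    -- iteration 2/4 --
    PD: pen down
    RT 45: heading 0 -> 315
    FD 8: (19.385,17.385) -> (25.042,11.728) [heading=315, draw]
    -- iteration 3/4 --
    PD: pen down
    RT 45: heading 315 -> 270
    FD 8: (25.042,11.728) -> (25.042,3.728) [heading=270, draw]
    -- iteration 4/4 --
    PD: pen down
    RT 45: heading 270 -> 225
    FD 8: (25.042,3.728) -> (19.385,-1.929) [heading=225, draw]
  ]
]
RT 86: heading 225 -> 139
RT 90: heading 139 -> 49
BK 2: (19.385,-1.929) -> (18.073,-3.438) [heading=49, draw]
RT 91: heading 49 -> 318
Final: pos=(18.073,-3.438), heading=318, 18 segment(s) drawn

Answer: 18.073 -3.438 318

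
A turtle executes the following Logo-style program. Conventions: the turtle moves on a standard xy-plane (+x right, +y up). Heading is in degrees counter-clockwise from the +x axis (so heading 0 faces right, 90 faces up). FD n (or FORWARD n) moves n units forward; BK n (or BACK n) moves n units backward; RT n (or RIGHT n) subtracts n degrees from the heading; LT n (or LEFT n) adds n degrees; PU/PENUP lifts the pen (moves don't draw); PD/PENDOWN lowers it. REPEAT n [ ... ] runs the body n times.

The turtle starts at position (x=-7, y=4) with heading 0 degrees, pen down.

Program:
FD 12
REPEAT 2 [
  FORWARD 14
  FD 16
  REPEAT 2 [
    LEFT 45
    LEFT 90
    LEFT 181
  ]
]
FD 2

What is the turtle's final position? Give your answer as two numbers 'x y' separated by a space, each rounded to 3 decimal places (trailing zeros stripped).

Executing turtle program step by step:
Start: pos=(-7,4), heading=0, pen down
FD 12: (-7,4) -> (5,4) [heading=0, draw]
REPEAT 2 [
  -- iteration 1/2 --
  FD 14: (5,4) -> (19,4) [heading=0, draw]
  FD 16: (19,4) -> (35,4) [heading=0, draw]
  REPEAT 2 [
    -- iteration 1/2 --
    LT 45: heading 0 -> 45
    LT 90: heading 45 -> 135
    LT 181: heading 135 -> 316
    -- iteration 2/2 --
    LT 45: heading 316 -> 1
    LT 90: heading 1 -> 91
    LT 181: heading 91 -> 272
  ]
  -- iteration 2/2 --
  FD 14: (35,4) -> (35.489,-9.991) [heading=272, draw]
  FD 16: (35.489,-9.991) -> (36.047,-25.982) [heading=272, draw]
  REPEAT 2 [
    -- iteration 1/2 --
    LT 45: heading 272 -> 317
    LT 90: heading 317 -> 47
    LT 181: heading 47 -> 228
    -- iteration 2/2 --
    LT 45: heading 228 -> 273
    LT 90: heading 273 -> 3
    LT 181: heading 3 -> 184
  ]
]
FD 2: (36.047,-25.982) -> (34.052,-26.121) [heading=184, draw]
Final: pos=(34.052,-26.121), heading=184, 6 segment(s) drawn

Answer: 34.052 -26.121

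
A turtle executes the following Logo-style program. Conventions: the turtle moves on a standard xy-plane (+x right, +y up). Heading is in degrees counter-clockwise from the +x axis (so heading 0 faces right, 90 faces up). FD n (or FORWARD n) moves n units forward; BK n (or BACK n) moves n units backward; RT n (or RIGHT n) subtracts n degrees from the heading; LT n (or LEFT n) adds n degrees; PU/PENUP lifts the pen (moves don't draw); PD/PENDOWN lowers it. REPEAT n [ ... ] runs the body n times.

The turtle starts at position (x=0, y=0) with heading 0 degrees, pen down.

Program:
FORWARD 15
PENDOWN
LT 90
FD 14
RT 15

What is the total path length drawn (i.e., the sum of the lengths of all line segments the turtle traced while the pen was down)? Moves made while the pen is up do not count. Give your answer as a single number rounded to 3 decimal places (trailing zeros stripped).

Answer: 29

Derivation:
Executing turtle program step by step:
Start: pos=(0,0), heading=0, pen down
FD 15: (0,0) -> (15,0) [heading=0, draw]
PD: pen down
LT 90: heading 0 -> 90
FD 14: (15,0) -> (15,14) [heading=90, draw]
RT 15: heading 90 -> 75
Final: pos=(15,14), heading=75, 2 segment(s) drawn

Segment lengths:
  seg 1: (0,0) -> (15,0), length = 15
  seg 2: (15,0) -> (15,14), length = 14
Total = 29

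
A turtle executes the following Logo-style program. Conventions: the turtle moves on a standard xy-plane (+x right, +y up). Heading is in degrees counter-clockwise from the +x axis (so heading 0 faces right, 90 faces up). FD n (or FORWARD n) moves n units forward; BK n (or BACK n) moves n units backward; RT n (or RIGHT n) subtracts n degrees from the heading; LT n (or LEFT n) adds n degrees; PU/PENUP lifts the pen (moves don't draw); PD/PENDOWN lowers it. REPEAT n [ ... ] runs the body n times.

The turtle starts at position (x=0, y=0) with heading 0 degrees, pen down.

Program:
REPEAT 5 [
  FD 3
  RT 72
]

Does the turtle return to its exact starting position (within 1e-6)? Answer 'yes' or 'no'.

Executing turtle program step by step:
Start: pos=(0,0), heading=0, pen down
REPEAT 5 [
  -- iteration 1/5 --
  FD 3: (0,0) -> (3,0) [heading=0, draw]
  RT 72: heading 0 -> 288
  -- iteration 2/5 --
  FD 3: (3,0) -> (3.927,-2.853) [heading=288, draw]
  RT 72: heading 288 -> 216
  -- iteration 3/5 --
  FD 3: (3.927,-2.853) -> (1.5,-4.617) [heading=216, draw]
  RT 72: heading 216 -> 144
  -- iteration 4/5 --
  FD 3: (1.5,-4.617) -> (-0.927,-2.853) [heading=144, draw]
  RT 72: heading 144 -> 72
  -- iteration 5/5 --
  FD 3: (-0.927,-2.853) -> (0,0) [heading=72, draw]
  RT 72: heading 72 -> 0
]
Final: pos=(0,0), heading=0, 5 segment(s) drawn

Start position: (0, 0)
Final position: (0, 0)
Distance = 0; < 1e-6 -> CLOSED

Answer: yes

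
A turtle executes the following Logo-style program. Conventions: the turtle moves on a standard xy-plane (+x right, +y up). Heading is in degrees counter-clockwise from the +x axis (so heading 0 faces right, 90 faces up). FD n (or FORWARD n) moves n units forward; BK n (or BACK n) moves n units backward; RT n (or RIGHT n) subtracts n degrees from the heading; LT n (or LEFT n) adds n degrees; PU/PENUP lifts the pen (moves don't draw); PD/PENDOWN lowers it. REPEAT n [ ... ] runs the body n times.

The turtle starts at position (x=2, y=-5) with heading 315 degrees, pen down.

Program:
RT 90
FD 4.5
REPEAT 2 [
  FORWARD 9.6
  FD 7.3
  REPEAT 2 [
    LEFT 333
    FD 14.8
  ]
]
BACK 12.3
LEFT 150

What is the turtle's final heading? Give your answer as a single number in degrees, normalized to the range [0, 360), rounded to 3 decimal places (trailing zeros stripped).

Executing turtle program step by step:
Start: pos=(2,-5), heading=315, pen down
RT 90: heading 315 -> 225
FD 4.5: (2,-5) -> (-1.182,-8.182) [heading=225, draw]
REPEAT 2 [
  -- iteration 1/2 --
  FD 9.6: (-1.182,-8.182) -> (-7.97,-14.97) [heading=225, draw]
  FD 7.3: (-7.97,-14.97) -> (-13.132,-20.132) [heading=225, draw]
  REPEAT 2 [
    -- iteration 1/2 --
    LT 333: heading 225 -> 198
    FD 14.8: (-13.132,-20.132) -> (-27.208,-24.706) [heading=198, draw]
    -- iteration 2/2 --
    LT 333: heading 198 -> 171
    FD 14.8: (-27.208,-24.706) -> (-41.826,-22.39) [heading=171, draw]
  ]
  -- iteration 2/2 --
  FD 9.6: (-41.826,-22.39) -> (-51.307,-20.889) [heading=171, draw]
  FD 7.3: (-51.307,-20.889) -> (-58.517,-19.747) [heading=171, draw]
  REPEAT 2 [
    -- iteration 1/2 --
    LT 333: heading 171 -> 144
    FD 14.8: (-58.517,-19.747) -> (-70.491,-11.047) [heading=144, draw]
    -- iteration 2/2 --
    LT 333: heading 144 -> 117
    FD 14.8: (-70.491,-11.047) -> (-77.21,2.14) [heading=117, draw]
  ]
]
BK 12.3: (-77.21,2.14) -> (-71.626,-8.82) [heading=117, draw]
LT 150: heading 117 -> 267
Final: pos=(-71.626,-8.82), heading=267, 10 segment(s) drawn

Answer: 267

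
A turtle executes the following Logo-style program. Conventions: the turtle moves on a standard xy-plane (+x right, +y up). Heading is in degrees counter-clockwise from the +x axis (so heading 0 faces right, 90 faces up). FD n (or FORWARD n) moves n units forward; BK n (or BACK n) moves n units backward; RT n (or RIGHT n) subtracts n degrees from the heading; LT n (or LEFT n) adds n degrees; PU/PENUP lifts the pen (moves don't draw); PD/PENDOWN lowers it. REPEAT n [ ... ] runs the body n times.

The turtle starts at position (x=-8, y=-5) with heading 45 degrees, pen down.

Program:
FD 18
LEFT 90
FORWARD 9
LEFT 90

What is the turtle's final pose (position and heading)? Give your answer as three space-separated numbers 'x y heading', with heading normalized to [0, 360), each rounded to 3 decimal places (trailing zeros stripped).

Executing turtle program step by step:
Start: pos=(-8,-5), heading=45, pen down
FD 18: (-8,-5) -> (4.728,7.728) [heading=45, draw]
LT 90: heading 45 -> 135
FD 9: (4.728,7.728) -> (-1.636,14.092) [heading=135, draw]
LT 90: heading 135 -> 225
Final: pos=(-1.636,14.092), heading=225, 2 segment(s) drawn

Answer: -1.636 14.092 225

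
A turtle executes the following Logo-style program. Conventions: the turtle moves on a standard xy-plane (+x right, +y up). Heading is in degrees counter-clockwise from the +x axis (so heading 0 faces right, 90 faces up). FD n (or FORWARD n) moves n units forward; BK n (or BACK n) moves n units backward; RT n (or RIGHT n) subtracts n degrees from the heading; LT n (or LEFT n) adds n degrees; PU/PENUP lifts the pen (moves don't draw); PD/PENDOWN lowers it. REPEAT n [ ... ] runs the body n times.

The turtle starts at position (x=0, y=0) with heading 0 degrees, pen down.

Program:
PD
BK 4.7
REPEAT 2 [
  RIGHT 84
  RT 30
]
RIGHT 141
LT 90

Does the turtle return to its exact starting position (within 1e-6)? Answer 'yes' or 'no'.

Answer: no

Derivation:
Executing turtle program step by step:
Start: pos=(0,0), heading=0, pen down
PD: pen down
BK 4.7: (0,0) -> (-4.7,0) [heading=0, draw]
REPEAT 2 [
  -- iteration 1/2 --
  RT 84: heading 0 -> 276
  RT 30: heading 276 -> 246
  -- iteration 2/2 --
  RT 84: heading 246 -> 162
  RT 30: heading 162 -> 132
]
RT 141: heading 132 -> 351
LT 90: heading 351 -> 81
Final: pos=(-4.7,0), heading=81, 1 segment(s) drawn

Start position: (0, 0)
Final position: (-4.7, 0)
Distance = 4.7; >= 1e-6 -> NOT closed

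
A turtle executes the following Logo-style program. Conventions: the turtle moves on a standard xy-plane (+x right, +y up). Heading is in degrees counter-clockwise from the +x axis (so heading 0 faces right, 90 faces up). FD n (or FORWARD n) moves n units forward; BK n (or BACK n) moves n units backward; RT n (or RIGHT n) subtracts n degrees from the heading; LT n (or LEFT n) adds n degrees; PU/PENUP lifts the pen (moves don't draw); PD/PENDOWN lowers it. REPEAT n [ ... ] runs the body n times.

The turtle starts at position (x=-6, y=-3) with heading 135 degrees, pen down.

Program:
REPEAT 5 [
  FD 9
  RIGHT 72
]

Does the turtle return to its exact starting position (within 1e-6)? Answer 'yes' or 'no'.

Executing turtle program step by step:
Start: pos=(-6,-3), heading=135, pen down
REPEAT 5 [
  -- iteration 1/5 --
  FD 9: (-6,-3) -> (-12.364,3.364) [heading=135, draw]
  RT 72: heading 135 -> 63
  -- iteration 2/5 --
  FD 9: (-12.364,3.364) -> (-8.278,11.383) [heading=63, draw]
  RT 72: heading 63 -> 351
  -- iteration 3/5 --
  FD 9: (-8.278,11.383) -> (0.611,9.975) [heading=351, draw]
  RT 72: heading 351 -> 279
  -- iteration 4/5 --
  FD 9: (0.611,9.975) -> (2.019,1.086) [heading=279, draw]
  RT 72: heading 279 -> 207
  -- iteration 5/5 --
  FD 9: (2.019,1.086) -> (-6,-3) [heading=207, draw]
  RT 72: heading 207 -> 135
]
Final: pos=(-6,-3), heading=135, 5 segment(s) drawn

Start position: (-6, -3)
Final position: (-6, -3)
Distance = 0; < 1e-6 -> CLOSED

Answer: yes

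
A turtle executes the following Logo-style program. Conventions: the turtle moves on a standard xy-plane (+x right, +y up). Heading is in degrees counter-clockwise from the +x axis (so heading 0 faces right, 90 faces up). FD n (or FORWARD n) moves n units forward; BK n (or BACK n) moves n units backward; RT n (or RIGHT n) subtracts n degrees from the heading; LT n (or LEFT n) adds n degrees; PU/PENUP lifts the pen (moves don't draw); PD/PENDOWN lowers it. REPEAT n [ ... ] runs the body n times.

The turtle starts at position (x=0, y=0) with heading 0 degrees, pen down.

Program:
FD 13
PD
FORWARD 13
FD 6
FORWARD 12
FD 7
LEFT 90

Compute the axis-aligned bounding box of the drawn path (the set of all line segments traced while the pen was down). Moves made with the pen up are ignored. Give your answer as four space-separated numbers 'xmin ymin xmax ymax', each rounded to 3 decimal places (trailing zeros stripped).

Executing turtle program step by step:
Start: pos=(0,0), heading=0, pen down
FD 13: (0,0) -> (13,0) [heading=0, draw]
PD: pen down
FD 13: (13,0) -> (26,0) [heading=0, draw]
FD 6: (26,0) -> (32,0) [heading=0, draw]
FD 12: (32,0) -> (44,0) [heading=0, draw]
FD 7: (44,0) -> (51,0) [heading=0, draw]
LT 90: heading 0 -> 90
Final: pos=(51,0), heading=90, 5 segment(s) drawn

Segment endpoints: x in {0, 13, 26, 32, 44, 51}, y in {0}
xmin=0, ymin=0, xmax=51, ymax=0

Answer: 0 0 51 0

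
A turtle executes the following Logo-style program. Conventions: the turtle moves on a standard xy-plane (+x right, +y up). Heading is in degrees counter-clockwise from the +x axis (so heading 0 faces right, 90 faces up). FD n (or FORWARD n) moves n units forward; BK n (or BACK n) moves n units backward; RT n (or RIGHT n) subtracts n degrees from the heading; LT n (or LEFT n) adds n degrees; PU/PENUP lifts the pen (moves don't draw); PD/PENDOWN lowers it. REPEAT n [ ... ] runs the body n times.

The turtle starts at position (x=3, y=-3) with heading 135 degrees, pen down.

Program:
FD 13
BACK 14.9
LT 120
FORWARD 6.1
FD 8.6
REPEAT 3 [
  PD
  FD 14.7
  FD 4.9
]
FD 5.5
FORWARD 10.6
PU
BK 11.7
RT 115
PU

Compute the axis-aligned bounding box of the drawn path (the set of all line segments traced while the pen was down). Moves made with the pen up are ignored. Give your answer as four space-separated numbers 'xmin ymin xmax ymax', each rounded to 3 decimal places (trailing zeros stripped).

Answer: -18.847 -90.89 4.344 6.192

Derivation:
Executing turtle program step by step:
Start: pos=(3,-3), heading=135, pen down
FD 13: (3,-3) -> (-6.192,6.192) [heading=135, draw]
BK 14.9: (-6.192,6.192) -> (4.344,-4.344) [heading=135, draw]
LT 120: heading 135 -> 255
FD 6.1: (4.344,-4.344) -> (2.765,-10.236) [heading=255, draw]
FD 8.6: (2.765,-10.236) -> (0.539,-18.543) [heading=255, draw]
REPEAT 3 [
  -- iteration 1/3 --
  PD: pen down
  FD 14.7: (0.539,-18.543) -> (-3.266,-32.742) [heading=255, draw]
  FD 4.9: (-3.266,-32.742) -> (-4.534,-37.475) [heading=255, draw]
  -- iteration 2/3 --
  PD: pen down
  FD 14.7: (-4.534,-37.475) -> (-8.339,-51.674) [heading=255, draw]
  FD 4.9: (-8.339,-51.674) -> (-9.607,-56.407) [heading=255, draw]
  -- iteration 3/3 --
  PD: pen down
  FD 14.7: (-9.607,-56.407) -> (-13.411,-70.606) [heading=255, draw]
  FD 4.9: (-13.411,-70.606) -> (-14.68,-75.339) [heading=255, draw]
]
FD 5.5: (-14.68,-75.339) -> (-16.103,-80.652) [heading=255, draw]
FD 10.6: (-16.103,-80.652) -> (-18.847,-90.89) [heading=255, draw]
PU: pen up
BK 11.7: (-18.847,-90.89) -> (-15.819,-79.589) [heading=255, move]
RT 115: heading 255 -> 140
PU: pen up
Final: pos=(-15.819,-79.589), heading=140, 12 segment(s) drawn

Segment endpoints: x in {-18.847, -16.103, -14.68, -13.411, -9.607, -8.339, -6.192, -4.534, -3.266, 0.539, 2.765, 3, 4.344}, y in {-90.89, -80.652, -75.339, -70.606, -56.407, -51.674, -37.475, -32.742, -18.543, -10.236, -4.344, -3, 6.192}
xmin=-18.847, ymin=-90.89, xmax=4.344, ymax=6.192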